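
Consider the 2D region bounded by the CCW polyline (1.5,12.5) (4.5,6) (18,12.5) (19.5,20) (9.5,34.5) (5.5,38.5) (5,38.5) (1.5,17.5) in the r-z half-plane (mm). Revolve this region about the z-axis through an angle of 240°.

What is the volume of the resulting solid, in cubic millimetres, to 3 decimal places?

Volume = 13909.751 mm³

Profile (r,z), 8 vertices: (1.5,12.5) (4.5,6) (18,12.5) (19.5,20) (9.5,34.5) (5.5,38.5) (5,38.5) (1.5,17.5)
edge 0: (1.5,12.5)→(4.5,6)  cross = 1.5·6 − 4.5·12.5 = -47.2500; (r_i+r_j)·cross = 6·-47.2500 = -283.5000
edge 1: (4.5,6)→(18,12.5)  cross = 4.5·12.5 − 18·6 = -51.7500; (r_i+r_j)·cross = 22.5·-51.7500 = -1164.3750
edge 2: (18,12.5)→(19.5,20)  cross = 18·20 − 19.5·12.5 = 116.2500; (r_i+r_j)·cross = 37.5·116.2500 = 4359.3750
edge 3: (19.5,20)→(9.5,34.5)  cross = 19.5·34.5 − 9.5·20 = 482.7500; (r_i+r_j)·cross = 29·482.7500 = 13999.7500
edge 4: (9.5,34.5)→(5.5,38.5)  cross = 9.5·38.5 − 5.5·34.5 = 176.0000; (r_i+r_j)·cross = 15·176.0000 = 2640.0000
edge 5: (5.5,38.5)→(5,38.5)  cross = 5.5·38.5 − 5·38.5 = 19.2500; (r_i+r_j)·cross = 10.5·19.2500 = 202.1250
edge 6: (5,38.5)→(1.5,17.5)  cross = 5·17.5 − 1.5·38.5 = 29.7500; (r_i+r_j)·cross = 6.5·29.7500 = 193.3750
edge 7: (1.5,17.5)→(1.5,12.5)  cross = 1.5·12.5 − 1.5·17.5 = -7.5000; (r_i+r_j)·cross = 3·-7.5000 = -22.5000
Σcross = 717.5000 → A = |Σcross|/2 = 358.7500 mm²
Σ(r_i+r_j)·cross = 19924.2500 → first moment M = |Σ|/6 = 3320.7083
R_c = M/A = 3320.7083/358.7500 = 9.2563 mm
θ = 240° = 4.188790 rad
V = θ·R_c·A = 4.188790·9.2563·358.7500 = 13909.751 mm³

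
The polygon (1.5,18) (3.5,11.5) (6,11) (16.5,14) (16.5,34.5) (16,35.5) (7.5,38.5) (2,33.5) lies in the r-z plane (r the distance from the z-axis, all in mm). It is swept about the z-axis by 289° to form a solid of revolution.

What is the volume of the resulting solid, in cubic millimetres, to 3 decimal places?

Profile (r,z), 8 vertices: (1.5,18) (3.5,11.5) (6,11) (16.5,14) (16.5,34.5) (16,35.5) (7.5,38.5) (2,33.5)
edge 0: (1.5,18)→(3.5,11.5)  cross = 1.5·11.5 − 3.5·18 = -45.7500; (r_i+r_j)·cross = 5·-45.7500 = -228.7500
edge 1: (3.5,11.5)→(6,11)  cross = 3.5·11 − 6·11.5 = -30.5000; (r_i+r_j)·cross = 9.5·-30.5000 = -289.7500
edge 2: (6,11)→(16.5,14)  cross = 6·14 − 16.5·11 = -97.5000; (r_i+r_j)·cross = 22.5·-97.5000 = -2193.7500
edge 3: (16.5,14)→(16.5,34.5)  cross = 16.5·34.5 − 16.5·14 = 338.2500; (r_i+r_j)·cross = 33·338.2500 = 11162.2500
edge 4: (16.5,34.5)→(16,35.5)  cross = 16.5·35.5 − 16·34.5 = 33.7500; (r_i+r_j)·cross = 32.5·33.7500 = 1096.8750
edge 5: (16,35.5)→(7.5,38.5)  cross = 16·38.5 − 7.5·35.5 = 349.7500; (r_i+r_j)·cross = 23.5·349.7500 = 8219.1250
edge 6: (7.5,38.5)→(2,33.5)  cross = 7.5·33.5 − 2·38.5 = 174.2500; (r_i+r_j)·cross = 9.5·174.2500 = 1655.3750
edge 7: (2,33.5)→(1.5,18)  cross = 2·18 − 1.5·33.5 = -14.2500; (r_i+r_j)·cross = 3.5·-14.2500 = -49.8750
Σcross = 708.0000 → A = |Σcross|/2 = 354.0000 mm²
Σ(r_i+r_j)·cross = 19371.5000 → first moment M = |Σ|/6 = 3228.5833
R_c = M/A = 3228.5833/354.0000 = 9.1203 mm
θ = 289° = 5.044002 rad
V = θ·R_c·A = 5.044002·9.1203·354.0000 = 16284.979 mm³

Volume = 16284.979 mm³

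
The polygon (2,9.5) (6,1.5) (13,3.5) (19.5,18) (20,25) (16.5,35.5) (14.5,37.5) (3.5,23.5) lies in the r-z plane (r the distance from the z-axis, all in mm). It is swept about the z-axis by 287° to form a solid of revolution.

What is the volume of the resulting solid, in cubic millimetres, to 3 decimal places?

Volume = 23206.928 mm³

Profile (r,z), 8 vertices: (2,9.5) (6,1.5) (13,3.5) (19.5,18) (20,25) (16.5,35.5) (14.5,37.5) (3.5,23.5)
edge 0: (2,9.5)→(6,1.5)  cross = 2·1.5 − 6·9.5 = -54.0000; (r_i+r_j)·cross = 8·-54.0000 = -432.0000
edge 1: (6,1.5)→(13,3.5)  cross = 6·3.5 − 13·1.5 = 1.5000; (r_i+r_j)·cross = 19·1.5000 = 28.5000
edge 2: (13,3.5)→(19.5,18)  cross = 13·18 − 19.5·3.5 = 165.7500; (r_i+r_j)·cross = 32.5·165.7500 = 5386.8750
edge 3: (19.5,18)→(20,25)  cross = 19.5·25 − 20·18 = 127.5000; (r_i+r_j)·cross = 39.5·127.5000 = 5036.2500
edge 4: (20,25)→(16.5,35.5)  cross = 20·35.5 − 16.5·25 = 297.5000; (r_i+r_j)·cross = 36.5·297.5000 = 10858.7500
edge 5: (16.5,35.5)→(14.5,37.5)  cross = 16.5·37.5 − 14.5·35.5 = 104.0000; (r_i+r_j)·cross = 31·104.0000 = 3224.0000
edge 6: (14.5,37.5)→(3.5,23.5)  cross = 14.5·23.5 − 3.5·37.5 = 209.5000; (r_i+r_j)·cross = 18·209.5000 = 3771.0000
edge 7: (3.5,23.5)→(2,9.5)  cross = 3.5·9.5 − 2·23.5 = -13.7500; (r_i+r_j)·cross = 5.5·-13.7500 = -75.6250
Σcross = 838.0000 → A = |Σcross|/2 = 419.0000 mm²
Σ(r_i+r_j)·cross = 27797.7500 → first moment M = |Σ|/6 = 4632.9583
R_c = M/A = 4632.9583/419.0000 = 11.0572 mm
θ = 287° = 5.009095 rad
V = θ·R_c·A = 5.009095·11.0572·419.0000 = 23206.928 mm³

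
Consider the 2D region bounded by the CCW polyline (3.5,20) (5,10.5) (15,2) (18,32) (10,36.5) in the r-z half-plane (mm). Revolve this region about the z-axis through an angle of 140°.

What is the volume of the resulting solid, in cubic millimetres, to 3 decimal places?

Volume = 8786.584 mm³

Profile (r,z), 5 vertices: (3.5,20) (5,10.5) (15,2) (18,32) (10,36.5)
edge 0: (3.5,20)→(5,10.5)  cross = 3.5·10.5 − 5·20 = -63.2500; (r_i+r_j)·cross = 8.5·-63.2500 = -537.6250
edge 1: (5,10.5)→(15,2)  cross = 5·2 − 15·10.5 = -147.5000; (r_i+r_j)·cross = 20·-147.5000 = -2950.0000
edge 2: (15,2)→(18,32)  cross = 15·32 − 18·2 = 444.0000; (r_i+r_j)·cross = 33·444.0000 = 14652.0000
edge 3: (18,32)→(10,36.5)  cross = 18·36.5 − 10·32 = 337.0000; (r_i+r_j)·cross = 28·337.0000 = 9436.0000
edge 4: (10,36.5)→(3.5,20)  cross = 10·20 − 3.5·36.5 = 72.2500; (r_i+r_j)·cross = 13.5·72.2500 = 975.3750
Σcross = 642.5000 → A = |Σcross|/2 = 321.2500 mm²
Σ(r_i+r_j)·cross = 21575.7500 → first moment M = |Σ|/6 = 3595.9583
R_c = M/A = 3595.9583/321.2500 = 11.1936 mm
θ = 140° = 2.443461 rad
V = θ·R_c·A = 2.443461·11.1936·321.2500 = 8786.584 mm³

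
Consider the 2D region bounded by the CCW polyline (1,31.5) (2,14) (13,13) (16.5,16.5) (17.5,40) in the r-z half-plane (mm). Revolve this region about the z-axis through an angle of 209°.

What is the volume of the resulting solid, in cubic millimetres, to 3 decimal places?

Volume = 11912.069 mm³

Profile (r,z), 5 vertices: (1,31.5) (2,14) (13,13) (16.5,16.5) (17.5,40)
edge 0: (1,31.5)→(2,14)  cross = 1·14 − 2·31.5 = -49.0000; (r_i+r_j)·cross = 3·-49.0000 = -147.0000
edge 1: (2,14)→(13,13)  cross = 2·13 − 13·14 = -156.0000; (r_i+r_j)·cross = 15·-156.0000 = -2340.0000
edge 2: (13,13)→(16.5,16.5)  cross = 13·16.5 − 16.5·13 = 0.0000; (r_i+r_j)·cross = 29.5·0.0000 = 0.0000
edge 3: (16.5,16.5)→(17.5,40)  cross = 16.5·40 − 17.5·16.5 = 371.2500; (r_i+r_j)·cross = 34·371.2500 = 12622.5000
edge 4: (17.5,40)→(1,31.5)  cross = 17.5·31.5 − 1·40 = 511.2500; (r_i+r_j)·cross = 18.5·511.2500 = 9458.1250
Σcross = 677.5000 → A = |Σcross|/2 = 338.7500 mm²
Σ(r_i+r_j)·cross = 19593.6250 → first moment M = |Σ|/6 = 3265.6042
R_c = M/A = 3265.6042/338.7500 = 9.6402 mm
θ = 209° = 3.647738 rad
V = θ·R_c·A = 3.647738·9.6402·338.7500 = 11912.069 mm³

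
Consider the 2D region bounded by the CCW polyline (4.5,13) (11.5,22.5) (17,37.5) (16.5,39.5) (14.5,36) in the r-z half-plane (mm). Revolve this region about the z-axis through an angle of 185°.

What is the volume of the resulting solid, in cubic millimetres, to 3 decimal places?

Profile (r,z), 5 vertices: (4.5,13) (11.5,22.5) (17,37.5) (16.5,39.5) (14.5,36)
edge 0: (4.5,13)→(11.5,22.5)  cross = 4.5·22.5 − 11.5·13 = -48.2500; (r_i+r_j)·cross = 16·-48.2500 = -772.0000
edge 1: (11.5,22.5)→(17,37.5)  cross = 11.5·37.5 − 17·22.5 = 48.7500; (r_i+r_j)·cross = 28.5·48.7500 = 1389.3750
edge 2: (17,37.5)→(16.5,39.5)  cross = 17·39.5 − 16.5·37.5 = 52.7500; (r_i+r_j)·cross = 33.5·52.7500 = 1767.1250
edge 3: (16.5,39.5)→(14.5,36)  cross = 16.5·36 − 14.5·39.5 = 21.2500; (r_i+r_j)·cross = 31·21.2500 = 658.7500
edge 4: (14.5,36)→(4.5,13)  cross = 14.5·13 − 4.5·36 = 26.5000; (r_i+r_j)·cross = 19·26.5000 = 503.5000
Σcross = 101.0000 → A = |Σcross|/2 = 50.5000 mm²
Σ(r_i+r_j)·cross = 3546.7500 → first moment M = |Σ|/6 = 591.1250
R_c = M/A = 591.1250/50.5000 = 11.7054 mm
θ = 185° = 3.228859 rad
V = θ·R_c·A = 3.228859·11.7054·50.5000 = 1908.659 mm³

Volume = 1908.659 mm³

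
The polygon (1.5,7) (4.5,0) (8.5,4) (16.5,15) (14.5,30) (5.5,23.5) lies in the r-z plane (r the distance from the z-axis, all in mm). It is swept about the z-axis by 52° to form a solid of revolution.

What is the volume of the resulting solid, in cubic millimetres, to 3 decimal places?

Volume = 2075.729 mm³

Profile (r,z), 6 vertices: (1.5,7) (4.5,0) (8.5,4) (16.5,15) (14.5,30) (5.5,23.5)
edge 0: (1.5,7)→(4.5,0)  cross = 1.5·0 − 4.5·7 = -31.5000; (r_i+r_j)·cross = 6·-31.5000 = -189.0000
edge 1: (4.5,0)→(8.5,4)  cross = 4.5·4 − 8.5·0 = 18.0000; (r_i+r_j)·cross = 13·18.0000 = 234.0000
edge 2: (8.5,4)→(16.5,15)  cross = 8.5·15 − 16.5·4 = 61.5000; (r_i+r_j)·cross = 25·61.5000 = 1537.5000
edge 3: (16.5,15)→(14.5,30)  cross = 16.5·30 − 14.5·15 = 277.5000; (r_i+r_j)·cross = 31·277.5000 = 8602.5000
edge 4: (14.5,30)→(5.5,23.5)  cross = 14.5·23.5 − 5.5·30 = 175.7500; (r_i+r_j)·cross = 20·175.7500 = 3515.0000
edge 5: (5.5,23.5)→(1.5,7)  cross = 5.5·7 − 1.5·23.5 = 3.2500; (r_i+r_j)·cross = 7·3.2500 = 22.7500
Σcross = 504.5000 → A = |Σcross|/2 = 252.2500 mm²
Σ(r_i+r_j)·cross = 13722.7500 → first moment M = |Σ|/6 = 2287.1250
R_c = M/A = 2287.1250/252.2500 = 9.0669 mm
θ = 52° = 0.907571 rad
V = θ·R_c·A = 0.907571·9.0669·252.2500 = 2075.729 mm³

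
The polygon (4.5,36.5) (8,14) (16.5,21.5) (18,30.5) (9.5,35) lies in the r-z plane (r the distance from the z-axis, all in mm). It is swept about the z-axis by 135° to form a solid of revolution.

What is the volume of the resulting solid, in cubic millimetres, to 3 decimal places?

Profile (r,z), 5 vertices: (4.5,36.5) (8,14) (16.5,21.5) (18,30.5) (9.5,35)
edge 0: (4.5,36.5)→(8,14)  cross = 4.5·14 − 8·36.5 = -229.0000; (r_i+r_j)·cross = 12.5·-229.0000 = -2862.5000
edge 1: (8,14)→(16.5,21.5)  cross = 8·21.5 − 16.5·14 = -59.0000; (r_i+r_j)·cross = 24.5·-59.0000 = -1445.5000
edge 2: (16.5,21.5)→(18,30.5)  cross = 16.5·30.5 − 18·21.5 = 116.2500; (r_i+r_j)·cross = 34.5·116.2500 = 4010.6250
edge 3: (18,30.5)→(9.5,35)  cross = 18·35 − 9.5·30.5 = 340.2500; (r_i+r_j)·cross = 27.5·340.2500 = 9356.8750
edge 4: (9.5,35)→(4.5,36.5)  cross = 9.5·36.5 − 4.5·35 = 189.2500; (r_i+r_j)·cross = 14·189.2500 = 2649.5000
Σcross = 357.7500 → A = |Σcross|/2 = 178.8750 mm²
Σ(r_i+r_j)·cross = 11709.0000 → first moment M = |Σ|/6 = 1951.5000
R_c = M/A = 1951.5000/178.8750 = 10.9099 mm
θ = 135° = 2.356194 rad
V = θ·R_c·A = 2.356194·10.9099·178.8750 = 4598.114 mm³

Volume = 4598.114 mm³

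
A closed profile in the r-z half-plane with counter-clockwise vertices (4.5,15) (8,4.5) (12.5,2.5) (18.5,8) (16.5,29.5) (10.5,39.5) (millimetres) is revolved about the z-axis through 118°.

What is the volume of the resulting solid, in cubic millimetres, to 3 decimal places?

Volume = 7924.826 mm³

Profile (r,z), 6 vertices: (4.5,15) (8,4.5) (12.5,2.5) (18.5,8) (16.5,29.5) (10.5,39.5)
edge 0: (4.5,15)→(8,4.5)  cross = 4.5·4.5 − 8·15 = -99.7500; (r_i+r_j)·cross = 12.5·-99.7500 = -1246.8750
edge 1: (8,4.5)→(12.5,2.5)  cross = 8·2.5 − 12.5·4.5 = -36.2500; (r_i+r_j)·cross = 20.5·-36.2500 = -743.1250
edge 2: (12.5,2.5)→(18.5,8)  cross = 12.5·8 − 18.5·2.5 = 53.7500; (r_i+r_j)·cross = 31·53.7500 = 1666.2500
edge 3: (18.5,8)→(16.5,29.5)  cross = 18.5·29.5 − 16.5·8 = 413.7500; (r_i+r_j)·cross = 35·413.7500 = 14481.2500
edge 4: (16.5,29.5)→(10.5,39.5)  cross = 16.5·39.5 − 10.5·29.5 = 342.0000; (r_i+r_j)·cross = 27·342.0000 = 9234.0000
edge 5: (10.5,39.5)→(4.5,15)  cross = 10.5·15 − 4.5·39.5 = -20.2500; (r_i+r_j)·cross = 15·-20.2500 = -303.7500
Σcross = 653.2500 → A = |Σcross|/2 = 326.6250 mm²
Σ(r_i+r_j)·cross = 23087.7500 → first moment M = |Σ|/6 = 3847.9583
R_c = M/A = 3847.9583/326.6250 = 11.7810 mm
θ = 118° = 2.059489 rad
V = θ·R_c·A = 2.059489·11.7810·326.6250 = 7924.826 mm³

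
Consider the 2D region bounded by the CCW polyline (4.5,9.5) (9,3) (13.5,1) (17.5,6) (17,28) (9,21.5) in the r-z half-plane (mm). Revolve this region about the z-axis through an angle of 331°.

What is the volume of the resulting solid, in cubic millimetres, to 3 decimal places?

Volume = 15860.742 mm³

Profile (r,z), 6 vertices: (4.5,9.5) (9,3) (13.5,1) (17.5,6) (17,28) (9,21.5)
edge 0: (4.5,9.5)→(9,3)  cross = 4.5·3 − 9·9.5 = -72.0000; (r_i+r_j)·cross = 13.5·-72.0000 = -972.0000
edge 1: (9,3)→(13.5,1)  cross = 9·1 − 13.5·3 = -31.5000; (r_i+r_j)·cross = 22.5·-31.5000 = -708.7500
edge 2: (13.5,1)→(17.5,6)  cross = 13.5·6 − 17.5·1 = 63.5000; (r_i+r_j)·cross = 31·63.5000 = 1968.5000
edge 3: (17.5,6)→(17,28)  cross = 17.5·28 − 17·6 = 388.0000; (r_i+r_j)·cross = 34.5·388.0000 = 13386.0000
edge 4: (17,28)→(9,21.5)  cross = 17·21.5 − 9·28 = 113.5000; (r_i+r_j)·cross = 26·113.5000 = 2951.0000
edge 5: (9,21.5)→(4.5,9.5)  cross = 9·9.5 − 4.5·21.5 = -11.2500; (r_i+r_j)·cross = 13.5·-11.2500 = -151.8750
Σcross = 450.2500 → A = |Σcross|/2 = 225.1250 mm²
Σ(r_i+r_j)·cross = 16472.8750 → first moment M = |Σ|/6 = 2745.4792
R_c = M/A = 2745.4792/225.1250 = 12.1954 mm
θ = 331° = 5.777040 rad
V = θ·R_c·A = 5.777040·12.1954·225.1250 = 15860.742 mm³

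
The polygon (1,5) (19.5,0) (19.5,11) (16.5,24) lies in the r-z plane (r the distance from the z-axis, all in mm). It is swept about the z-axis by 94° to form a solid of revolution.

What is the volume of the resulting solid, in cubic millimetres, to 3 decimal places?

Volume = 4841.028 mm³

Profile (r,z), 4 vertices: (1,5) (19.5,0) (19.5,11) (16.5,24)
edge 0: (1,5)→(19.5,0)  cross = 1·0 − 19.5·5 = -97.5000; (r_i+r_j)·cross = 20.5·-97.5000 = -1998.7500
edge 1: (19.5,0)→(19.5,11)  cross = 19.5·11 − 19.5·0 = 214.5000; (r_i+r_j)·cross = 39·214.5000 = 8365.5000
edge 2: (19.5,11)→(16.5,24)  cross = 19.5·24 − 16.5·11 = 286.5000; (r_i+r_j)·cross = 36·286.5000 = 10314.0000
edge 3: (16.5,24)→(1,5)  cross = 16.5·5 − 1·24 = 58.5000; (r_i+r_j)·cross = 17.5·58.5000 = 1023.7500
Σcross = 462.0000 → A = |Σcross|/2 = 231.0000 mm²
Σ(r_i+r_j)·cross = 17704.5000 → first moment M = |Σ|/6 = 2950.7500
R_c = M/A = 2950.7500/231.0000 = 12.7738 mm
θ = 94° = 1.640609 rad
V = θ·R_c·A = 1.640609·12.7738·231.0000 = 4841.028 mm³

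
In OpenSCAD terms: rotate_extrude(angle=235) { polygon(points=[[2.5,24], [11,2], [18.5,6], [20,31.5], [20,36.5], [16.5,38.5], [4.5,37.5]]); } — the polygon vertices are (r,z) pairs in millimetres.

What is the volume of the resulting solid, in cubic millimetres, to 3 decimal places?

Profile (r,z), 7 vertices: (2.5,24) (11,2) (18.5,6) (20,31.5) (20,36.5) (16.5,38.5) (4.5,37.5)
edge 0: (2.5,24)→(11,2)  cross = 2.5·2 − 11·24 = -259.0000; (r_i+r_j)·cross = 13.5·-259.0000 = -3496.5000
edge 1: (11,2)→(18.5,6)  cross = 11·6 − 18.5·2 = 29.0000; (r_i+r_j)·cross = 29.5·29.0000 = 855.5000
edge 2: (18.5,6)→(20,31.5)  cross = 18.5·31.5 − 20·6 = 462.7500; (r_i+r_j)·cross = 38.5·462.7500 = 17815.8750
edge 3: (20,31.5)→(20,36.5)  cross = 20·36.5 − 20·31.5 = 100.0000; (r_i+r_j)·cross = 40·100.0000 = 4000.0000
edge 4: (20,36.5)→(16.5,38.5)  cross = 20·38.5 − 16.5·36.5 = 167.7500; (r_i+r_j)·cross = 36.5·167.7500 = 6122.8750
edge 5: (16.5,38.5)→(4.5,37.5)  cross = 16.5·37.5 − 4.5·38.5 = 445.5000; (r_i+r_j)·cross = 21·445.5000 = 9355.5000
edge 6: (4.5,37.5)→(2.5,24)  cross = 4.5·24 − 2.5·37.5 = 14.2500; (r_i+r_j)·cross = 7·14.2500 = 99.7500
Σcross = 960.2500 → A = |Σcross|/2 = 480.1250 mm²
Σ(r_i+r_j)·cross = 34753.0000 → first moment M = |Σ|/6 = 5792.1667
R_c = M/A = 5792.1667/480.1250 = 12.0639 mm
θ = 235° = 4.101524 rad
V = θ·R_c·A = 4.101524·12.0639·480.1250 = 23756.709 mm³

Volume = 23756.709 mm³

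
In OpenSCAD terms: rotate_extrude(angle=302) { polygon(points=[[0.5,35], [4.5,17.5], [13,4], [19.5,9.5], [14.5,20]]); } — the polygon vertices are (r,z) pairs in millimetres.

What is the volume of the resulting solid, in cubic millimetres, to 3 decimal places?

Volume = 11514.928 mm³

Profile (r,z), 5 vertices: (0.5,35) (4.5,17.5) (13,4) (19.5,9.5) (14.5,20)
edge 0: (0.5,35)→(4.5,17.5)  cross = 0.5·17.5 − 4.5·35 = -148.7500; (r_i+r_j)·cross = 5·-148.7500 = -743.7500
edge 1: (4.5,17.5)→(13,4)  cross = 4.5·4 − 13·17.5 = -209.5000; (r_i+r_j)·cross = 17.5·-209.5000 = -3666.2500
edge 2: (13,4)→(19.5,9.5)  cross = 13·9.5 − 19.5·4 = 45.5000; (r_i+r_j)·cross = 32.5·45.5000 = 1478.7500
edge 3: (19.5,9.5)→(14.5,20)  cross = 19.5·20 − 14.5·9.5 = 252.2500; (r_i+r_j)·cross = 34·252.2500 = 8576.5000
edge 4: (14.5,20)→(0.5,35)  cross = 14.5·35 − 0.5·20 = 497.5000; (r_i+r_j)·cross = 15·497.5000 = 7462.5000
Σcross = 437.0000 → A = |Σcross|/2 = 218.5000 mm²
Σ(r_i+r_j)·cross = 13107.7500 → first moment M = |Σ|/6 = 2184.6250
R_c = M/A = 2184.6250/218.5000 = 9.9983 mm
θ = 302° = 5.270894 rad
V = θ·R_c·A = 5.270894·9.9983·218.5000 = 11514.928 mm³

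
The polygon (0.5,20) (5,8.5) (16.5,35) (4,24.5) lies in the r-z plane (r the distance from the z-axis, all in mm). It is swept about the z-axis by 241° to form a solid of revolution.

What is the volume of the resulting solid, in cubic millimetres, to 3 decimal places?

Volume = 4165.934 mm³

Profile (r,z), 4 vertices: (0.5,20) (5,8.5) (16.5,35) (4,24.5)
edge 0: (0.5,20)→(5,8.5)  cross = 0.5·8.5 − 5·20 = -95.7500; (r_i+r_j)·cross = 5.5·-95.7500 = -526.6250
edge 1: (5,8.5)→(16.5,35)  cross = 5·35 − 16.5·8.5 = 34.7500; (r_i+r_j)·cross = 21.5·34.7500 = 747.1250
edge 2: (16.5,35)→(4,24.5)  cross = 16.5·24.5 − 4·35 = 264.2500; (r_i+r_j)·cross = 20.5·264.2500 = 5417.1250
edge 3: (4,24.5)→(0.5,20)  cross = 4·20 − 0.5·24.5 = 67.7500; (r_i+r_j)·cross = 4.5·67.7500 = 304.8750
Σcross = 271.0000 → A = |Σcross|/2 = 135.5000 mm²
Σ(r_i+r_j)·cross = 5942.5000 → first moment M = |Σ|/6 = 990.4167
R_c = M/A = 990.4167/135.5000 = 7.3093 mm
θ = 241° = 4.206243 rad
V = θ·R_c·A = 4.206243·7.3093·135.5000 = 4165.934 mm³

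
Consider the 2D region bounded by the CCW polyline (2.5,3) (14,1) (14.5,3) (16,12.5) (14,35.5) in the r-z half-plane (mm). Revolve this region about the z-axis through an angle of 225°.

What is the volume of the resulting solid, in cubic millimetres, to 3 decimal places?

Volume = 9958.031 mm³

Profile (r,z), 5 vertices: (2.5,3) (14,1) (14.5,3) (16,12.5) (14,35.5)
edge 0: (2.5,3)→(14,1)  cross = 2.5·1 − 14·3 = -39.5000; (r_i+r_j)·cross = 16.5·-39.5000 = -651.7500
edge 1: (14,1)→(14.5,3)  cross = 14·3 − 14.5·1 = 27.5000; (r_i+r_j)·cross = 28.5·27.5000 = 783.7500
edge 2: (14.5,3)→(16,12.5)  cross = 14.5·12.5 − 16·3 = 133.2500; (r_i+r_j)·cross = 30.5·133.2500 = 4064.1250
edge 3: (16,12.5)→(14,35.5)  cross = 16·35.5 − 14·12.5 = 393.0000; (r_i+r_j)·cross = 30·393.0000 = 11790.0000
edge 4: (14,35.5)→(2.5,3)  cross = 14·3 − 2.5·35.5 = -46.7500; (r_i+r_j)·cross = 16.5·-46.7500 = -771.3750
Σcross = 467.5000 → A = |Σcross|/2 = 233.7500 mm²
Σ(r_i+r_j)·cross = 15214.7500 → first moment M = |Σ|/6 = 2535.7917
R_c = M/A = 2535.7917/233.7500 = 10.8483 mm
θ = 225° = 3.926991 rad
V = θ·R_c·A = 3.926991·10.8483·233.7500 = 9958.031 mm³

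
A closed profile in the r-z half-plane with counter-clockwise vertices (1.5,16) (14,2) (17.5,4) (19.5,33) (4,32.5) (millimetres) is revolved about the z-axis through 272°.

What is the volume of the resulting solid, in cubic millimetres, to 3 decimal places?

Volume = 21831.625 mm³

Profile (r,z), 5 vertices: (1.5,16) (14,2) (17.5,4) (19.5,33) (4,32.5)
edge 0: (1.5,16)→(14,2)  cross = 1.5·2 − 14·16 = -221.0000; (r_i+r_j)·cross = 15.5·-221.0000 = -3425.5000
edge 1: (14,2)→(17.5,4)  cross = 14·4 − 17.5·2 = 21.0000; (r_i+r_j)·cross = 31.5·21.0000 = 661.5000
edge 2: (17.5,4)→(19.5,33)  cross = 17.5·33 − 19.5·4 = 499.5000; (r_i+r_j)·cross = 37·499.5000 = 18481.5000
edge 3: (19.5,33)→(4,32.5)  cross = 19.5·32.5 − 4·33 = 501.7500; (r_i+r_j)·cross = 23.5·501.7500 = 11791.1250
edge 4: (4,32.5)→(1.5,16)  cross = 4·16 − 1.5·32.5 = 15.2500; (r_i+r_j)·cross = 5.5·15.2500 = 83.8750
Σcross = 816.5000 → A = |Σcross|/2 = 408.2500 mm²
Σ(r_i+r_j)·cross = 27592.5000 → first moment M = |Σ|/6 = 4598.7500
R_c = M/A = 4598.7500/408.2500 = 11.2645 mm
θ = 272° = 4.747296 rad
V = θ·R_c·A = 4.747296·11.2645·408.2500 = 21831.625 mm³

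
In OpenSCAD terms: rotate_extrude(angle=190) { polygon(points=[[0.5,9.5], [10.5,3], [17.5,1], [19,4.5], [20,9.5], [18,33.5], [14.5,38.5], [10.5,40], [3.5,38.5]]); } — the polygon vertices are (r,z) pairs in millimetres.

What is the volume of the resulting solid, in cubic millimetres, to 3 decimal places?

Profile (r,z), 9 vertices: (0.5,9.5) (10.5,3) (17.5,1) (19,4.5) (20,9.5) (18,33.5) (14.5,38.5) (10.5,40) (3.5,38.5)
edge 0: (0.5,9.5)→(10.5,3)  cross = 0.5·3 − 10.5·9.5 = -98.2500; (r_i+r_j)·cross = 11·-98.2500 = -1080.7500
edge 1: (10.5,3)→(17.5,1)  cross = 10.5·1 − 17.5·3 = -42.0000; (r_i+r_j)·cross = 28·-42.0000 = -1176.0000
edge 2: (17.5,1)→(19,4.5)  cross = 17.5·4.5 − 19·1 = 59.7500; (r_i+r_j)·cross = 36.5·59.7500 = 2180.8750
edge 3: (19,4.5)→(20,9.5)  cross = 19·9.5 − 20·4.5 = 90.5000; (r_i+r_j)·cross = 39·90.5000 = 3529.5000
edge 4: (20,9.5)→(18,33.5)  cross = 20·33.5 − 18·9.5 = 499.0000; (r_i+r_j)·cross = 38·499.0000 = 18962.0000
edge 5: (18,33.5)→(14.5,38.5)  cross = 18·38.5 − 14.5·33.5 = 207.2500; (r_i+r_j)·cross = 32.5·207.2500 = 6735.6250
edge 6: (14.5,38.5)→(10.5,40)  cross = 14.5·40 − 10.5·38.5 = 175.7500; (r_i+r_j)·cross = 25·175.7500 = 4393.7500
edge 7: (10.5,40)→(3.5,38.5)  cross = 10.5·38.5 − 3.5·40 = 264.2500; (r_i+r_j)·cross = 14·264.2500 = 3699.5000
edge 8: (3.5,38.5)→(0.5,9.5)  cross = 3.5·9.5 − 0.5·38.5 = 14.0000; (r_i+r_j)·cross = 4·14.0000 = 56.0000
Σcross = 1170.2500 → A = |Σcross|/2 = 585.1250 mm²
Σ(r_i+r_j)·cross = 37300.5000 → first moment M = |Σ|/6 = 6216.7500
R_c = M/A = 6216.7500/585.1250 = 10.6247 mm
θ = 190° = 3.316126 rad
V = θ·R_c·A = 3.316126·10.6247·585.1250 = 20615.524 mm³

Volume = 20615.524 mm³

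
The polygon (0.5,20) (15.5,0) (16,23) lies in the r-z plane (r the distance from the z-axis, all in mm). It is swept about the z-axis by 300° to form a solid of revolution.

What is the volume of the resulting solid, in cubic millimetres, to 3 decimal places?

Profile (r,z), 3 vertices: (0.5,20) (15.5,0) (16,23)
edge 0: (0.5,20)→(15.5,0)  cross = 0.5·0 − 15.5·20 = -310.0000; (r_i+r_j)·cross = 16·-310.0000 = -4960.0000
edge 1: (15.5,0)→(16,23)  cross = 15.5·23 − 16·0 = 356.5000; (r_i+r_j)·cross = 31.5·356.5000 = 11229.7500
edge 2: (16,23)→(0.5,20)  cross = 16·20 − 0.5·23 = 308.5000; (r_i+r_j)·cross = 16.5·308.5000 = 5090.2500
Σcross = 355.0000 → A = |Σcross|/2 = 177.5000 mm²
Σ(r_i+r_j)·cross = 11360.0000 → first moment M = |Σ|/6 = 1893.3333
R_c = M/A = 1893.3333/177.5000 = 10.6667 mm
θ = 300° = 5.235988 rad
V = θ·R_c·A = 5.235988·10.6667·177.5000 = 9913.470 mm³

Volume = 9913.470 mm³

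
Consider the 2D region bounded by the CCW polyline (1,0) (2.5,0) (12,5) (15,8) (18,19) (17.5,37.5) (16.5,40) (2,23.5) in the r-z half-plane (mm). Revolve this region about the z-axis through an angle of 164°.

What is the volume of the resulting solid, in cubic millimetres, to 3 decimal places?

Profile (r,z), 8 vertices: (1,0) (2.5,0) (12,5) (15,8) (18,19) (17.5,37.5) (16.5,40) (2,23.5)
edge 0: (1,0)→(2.5,0)  cross = 1·0 − 2.5·0 = 0.0000; (r_i+r_j)·cross = 3.5·0.0000 = 0.0000
edge 1: (2.5,0)→(12,5)  cross = 2.5·5 − 12·0 = 12.5000; (r_i+r_j)·cross = 14.5·12.5000 = 181.2500
edge 2: (12,5)→(15,8)  cross = 12·8 − 15·5 = 21.0000; (r_i+r_j)·cross = 27·21.0000 = 567.0000
edge 3: (15,8)→(18,19)  cross = 15·19 − 18·8 = 141.0000; (r_i+r_j)·cross = 33·141.0000 = 4653.0000
edge 4: (18,19)→(17.5,37.5)  cross = 18·37.5 − 17.5·19 = 342.5000; (r_i+r_j)·cross = 35.5·342.5000 = 12158.7500
edge 5: (17.5,37.5)→(16.5,40)  cross = 17.5·40 − 16.5·37.5 = 81.2500; (r_i+r_j)·cross = 34·81.2500 = 2762.5000
edge 6: (16.5,40)→(2,23.5)  cross = 16.5·23.5 − 2·40 = 307.7500; (r_i+r_j)·cross = 18.5·307.7500 = 5693.3750
edge 7: (2,23.5)→(1,0)  cross = 2·0 − 1·23.5 = -23.5000; (r_i+r_j)·cross = 3·-23.5000 = -70.5000
Σcross = 882.5000 → A = |Σcross|/2 = 441.2500 mm²
Σ(r_i+r_j)·cross = 25945.3750 → first moment M = |Σ|/6 = 4324.2292
R_c = M/A = 4324.2292/441.2500 = 9.8000 mm
θ = 164° = 2.862340 rad
V = θ·R_c·A = 2.862340·9.8000·441.2500 = 12377.414 mm³

Volume = 12377.414 mm³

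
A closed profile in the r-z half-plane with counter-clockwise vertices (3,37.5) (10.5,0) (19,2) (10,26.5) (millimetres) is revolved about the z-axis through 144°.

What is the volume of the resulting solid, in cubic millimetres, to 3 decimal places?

Volume = 5515.328 mm³

Profile (r,z), 4 vertices: (3,37.5) (10.5,0) (19,2) (10,26.5)
edge 0: (3,37.5)→(10.5,0)  cross = 3·0 − 10.5·37.5 = -393.7500; (r_i+r_j)·cross = 13.5·-393.7500 = -5315.6250
edge 1: (10.5,0)→(19,2)  cross = 10.5·2 − 19·0 = 21.0000; (r_i+r_j)·cross = 29.5·21.0000 = 619.5000
edge 2: (19,2)→(10,26.5)  cross = 19·26.5 − 10·2 = 483.5000; (r_i+r_j)·cross = 29·483.5000 = 14021.5000
edge 3: (10,26.5)→(3,37.5)  cross = 10·37.5 − 3·26.5 = 295.5000; (r_i+r_j)·cross = 13·295.5000 = 3841.5000
Σcross = 406.2500 → A = |Σcross|/2 = 203.1250 mm²
Σ(r_i+r_j)·cross = 13166.8750 → first moment M = |Σ|/6 = 2194.4792
R_c = M/A = 2194.4792/203.1250 = 10.8036 mm
θ = 144° = 2.513274 rad
V = θ·R_c·A = 2.513274·10.8036·203.1250 = 5515.328 mm³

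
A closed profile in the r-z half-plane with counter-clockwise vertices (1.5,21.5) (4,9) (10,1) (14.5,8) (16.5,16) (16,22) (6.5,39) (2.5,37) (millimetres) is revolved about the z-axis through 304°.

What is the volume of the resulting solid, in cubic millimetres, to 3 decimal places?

Volume = 16520.495 mm³

Profile (r,z), 8 vertices: (1.5,21.5) (4,9) (10,1) (14.5,8) (16.5,16) (16,22) (6.5,39) (2.5,37)
edge 0: (1.5,21.5)→(4,9)  cross = 1.5·9 − 4·21.5 = -72.5000; (r_i+r_j)·cross = 5.5·-72.5000 = -398.7500
edge 1: (4,9)→(10,1)  cross = 4·1 − 10·9 = -86.0000; (r_i+r_j)·cross = 14·-86.0000 = -1204.0000
edge 2: (10,1)→(14.5,8)  cross = 10·8 − 14.5·1 = 65.5000; (r_i+r_j)·cross = 24.5·65.5000 = 1604.7500
edge 3: (14.5,8)→(16.5,16)  cross = 14.5·16 − 16.5·8 = 100.0000; (r_i+r_j)·cross = 31·100.0000 = 3100.0000
edge 4: (16.5,16)→(16,22)  cross = 16.5·22 − 16·16 = 107.0000; (r_i+r_j)·cross = 32.5·107.0000 = 3477.5000
edge 5: (16,22)→(6.5,39)  cross = 16·39 − 6.5·22 = 481.0000; (r_i+r_j)·cross = 22.5·481.0000 = 10822.5000
edge 6: (6.5,39)→(2.5,37)  cross = 6.5·37 − 2.5·39 = 143.0000; (r_i+r_j)·cross = 9·143.0000 = 1287.0000
edge 7: (2.5,37)→(1.5,21.5)  cross = 2.5·21.5 − 1.5·37 = -1.7500; (r_i+r_j)·cross = 4·-1.7500 = -7.0000
Σcross = 736.2500 → A = |Σcross|/2 = 368.1250 mm²
Σ(r_i+r_j)·cross = 18682.0000 → first moment M = |Σ|/6 = 3113.6667
R_c = M/A = 3113.6667/368.1250 = 8.4582 mm
θ = 304° = 5.305801 rad
V = θ·R_c·A = 5.305801·8.4582·368.1250 = 16520.495 mm³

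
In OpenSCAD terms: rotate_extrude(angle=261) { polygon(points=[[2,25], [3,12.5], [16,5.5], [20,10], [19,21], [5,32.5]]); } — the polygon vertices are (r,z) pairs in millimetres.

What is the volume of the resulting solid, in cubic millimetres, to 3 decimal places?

Profile (r,z), 6 vertices: (2,25) (3,12.5) (16,5.5) (20,10) (19,21) (5,32.5)
edge 0: (2,25)→(3,12.5)  cross = 2·12.5 − 3·25 = -50.0000; (r_i+r_j)·cross = 5·-50.0000 = -250.0000
edge 1: (3,12.5)→(16,5.5)  cross = 3·5.5 − 16·12.5 = -183.5000; (r_i+r_j)·cross = 19·-183.5000 = -3486.5000
edge 2: (16,5.5)→(20,10)  cross = 16·10 − 20·5.5 = 50.0000; (r_i+r_j)·cross = 36·50.0000 = 1800.0000
edge 3: (20,10)→(19,21)  cross = 20·21 − 19·10 = 230.0000; (r_i+r_j)·cross = 39·230.0000 = 8970.0000
edge 4: (19,21)→(5,32.5)  cross = 19·32.5 − 5·21 = 512.5000; (r_i+r_j)·cross = 24·512.5000 = 12300.0000
edge 5: (5,32.5)→(2,25)  cross = 5·25 − 2·32.5 = 60.0000; (r_i+r_j)·cross = 7·60.0000 = 420.0000
Σcross = 619.0000 → A = |Σcross|/2 = 309.5000 mm²
Σ(r_i+r_j)·cross = 19753.5000 → first moment M = |Σ|/6 = 3292.2500
R_c = M/A = 3292.2500/309.5000 = 10.6373 mm
θ = 261° = 4.555309 rad
V = θ·R_c·A = 4.555309·10.6373·309.5000 = 14997.217 mm³

Volume = 14997.217 mm³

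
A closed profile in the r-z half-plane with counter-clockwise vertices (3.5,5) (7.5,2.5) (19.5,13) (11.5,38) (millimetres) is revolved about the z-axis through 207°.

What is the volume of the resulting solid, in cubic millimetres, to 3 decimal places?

Volume = 10961.331 mm³

Profile (r,z), 4 vertices: (3.5,5) (7.5,2.5) (19.5,13) (11.5,38)
edge 0: (3.5,5)→(7.5,2.5)  cross = 3.5·2.5 − 7.5·5 = -28.7500; (r_i+r_j)·cross = 11·-28.7500 = -316.2500
edge 1: (7.5,2.5)→(19.5,13)  cross = 7.5·13 − 19.5·2.5 = 48.7500; (r_i+r_j)·cross = 27·48.7500 = 1316.2500
edge 2: (19.5,13)→(11.5,38)  cross = 19.5·38 − 11.5·13 = 591.5000; (r_i+r_j)·cross = 31·591.5000 = 18336.5000
edge 3: (11.5,38)→(3.5,5)  cross = 11.5·5 − 3.5·38 = -75.5000; (r_i+r_j)·cross = 15·-75.5000 = -1132.5000
Σcross = 536.0000 → A = |Σcross|/2 = 268.0000 mm²
Σ(r_i+r_j)·cross = 18204.0000 → first moment M = |Σ|/6 = 3034.0000
R_c = M/A = 3034.0000/268.0000 = 11.3209 mm
θ = 207° = 3.612832 rad
V = θ·R_c·A = 3.612832·11.3209·268.0000 = 10961.331 mm³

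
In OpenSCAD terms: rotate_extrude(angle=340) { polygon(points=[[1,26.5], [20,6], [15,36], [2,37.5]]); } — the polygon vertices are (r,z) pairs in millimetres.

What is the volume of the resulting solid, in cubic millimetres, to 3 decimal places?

Volume = 19217.646 mm³

Profile (r,z), 4 vertices: (1,26.5) (20,6) (15,36) (2,37.5)
edge 0: (1,26.5)→(20,6)  cross = 1·6 − 20·26.5 = -524.0000; (r_i+r_j)·cross = 21·-524.0000 = -11004.0000
edge 1: (20,6)→(15,36)  cross = 20·36 − 15·6 = 630.0000; (r_i+r_j)·cross = 35·630.0000 = 22050.0000
edge 2: (15,36)→(2,37.5)  cross = 15·37.5 − 2·36 = 490.5000; (r_i+r_j)·cross = 17·490.5000 = 8338.5000
edge 3: (2,37.5)→(1,26.5)  cross = 2·26.5 − 1·37.5 = 15.5000; (r_i+r_j)·cross = 3·15.5000 = 46.5000
Σcross = 612.0000 → A = |Σcross|/2 = 306.0000 mm²
Σ(r_i+r_j)·cross = 19431.0000 → first moment M = |Σ|/6 = 3238.5000
R_c = M/A = 3238.5000/306.0000 = 10.5833 mm
θ = 340° = 5.934119 rad
V = θ·R_c·A = 5.934119·10.5833·306.0000 = 19217.646 mm³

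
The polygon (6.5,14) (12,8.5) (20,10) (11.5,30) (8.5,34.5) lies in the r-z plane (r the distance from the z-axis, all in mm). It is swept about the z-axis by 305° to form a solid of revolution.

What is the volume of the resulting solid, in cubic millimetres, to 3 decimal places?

Volume = 11398.751 mm³

Profile (r,z), 5 vertices: (6.5,14) (12,8.5) (20,10) (11.5,30) (8.5,34.5)
edge 0: (6.5,14)→(12,8.5)  cross = 6.5·8.5 − 12·14 = -112.7500; (r_i+r_j)·cross = 18.5·-112.7500 = -2085.8750
edge 1: (12,8.5)→(20,10)  cross = 12·10 − 20·8.5 = -50.0000; (r_i+r_j)·cross = 32·-50.0000 = -1600.0000
edge 2: (20,10)→(11.5,30)  cross = 20·30 − 11.5·10 = 485.0000; (r_i+r_j)·cross = 31.5·485.0000 = 15277.5000
edge 3: (11.5,30)→(8.5,34.5)  cross = 11.5·34.5 − 8.5·30 = 141.7500; (r_i+r_j)·cross = 20·141.7500 = 2835.0000
edge 4: (8.5,34.5)→(6.5,14)  cross = 8.5·14 − 6.5·34.5 = -105.2500; (r_i+r_j)·cross = 15·-105.2500 = -1578.7500
Σcross = 358.7500 → A = |Σcross|/2 = 179.3750 mm²
Σ(r_i+r_j)·cross = 12847.8750 → first moment M = |Σ|/6 = 2141.3125
R_c = M/A = 2141.3125/179.3750 = 11.9376 mm
θ = 305° = 5.323254 rad
V = θ·R_c·A = 5.323254·11.9376·179.3750 = 11398.751 mm³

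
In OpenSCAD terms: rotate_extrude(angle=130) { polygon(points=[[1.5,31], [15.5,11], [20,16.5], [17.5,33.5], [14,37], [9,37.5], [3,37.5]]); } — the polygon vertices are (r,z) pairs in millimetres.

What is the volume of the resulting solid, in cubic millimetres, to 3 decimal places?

Volume = 7783.227 mm³

Profile (r,z), 7 vertices: (1.5,31) (15.5,11) (20,16.5) (17.5,33.5) (14,37) (9,37.5) (3,37.5)
edge 0: (1.5,31)→(15.5,11)  cross = 1.5·11 − 15.5·31 = -464.0000; (r_i+r_j)·cross = 17·-464.0000 = -7888.0000
edge 1: (15.5,11)→(20,16.5)  cross = 15.5·16.5 − 20·11 = 35.7500; (r_i+r_j)·cross = 35.5·35.7500 = 1269.1250
edge 2: (20,16.5)→(17.5,33.5)  cross = 20·33.5 − 17.5·16.5 = 381.2500; (r_i+r_j)·cross = 37.5·381.2500 = 14296.8750
edge 3: (17.5,33.5)→(14,37)  cross = 17.5·37 − 14·33.5 = 178.5000; (r_i+r_j)·cross = 31.5·178.5000 = 5622.7500
edge 4: (14,37)→(9,37.5)  cross = 14·37.5 − 9·37 = 192.0000; (r_i+r_j)·cross = 23·192.0000 = 4416.0000
edge 5: (9,37.5)→(3,37.5)  cross = 9·37.5 − 3·37.5 = 225.0000; (r_i+r_j)·cross = 12·225.0000 = 2700.0000
edge 6: (3,37.5)→(1.5,31)  cross = 3·31 − 1.5·37.5 = 36.7500; (r_i+r_j)·cross = 4.5·36.7500 = 165.3750
Σcross = 585.2500 → A = |Σcross|/2 = 292.6250 mm²
Σ(r_i+r_j)·cross = 20582.1250 → first moment M = |Σ|/6 = 3430.3542
R_c = M/A = 3430.3542/292.6250 = 11.7227 mm
θ = 130° = 2.268928 rad
V = θ·R_c·A = 2.268928·11.7227·292.6250 = 7783.227 mm³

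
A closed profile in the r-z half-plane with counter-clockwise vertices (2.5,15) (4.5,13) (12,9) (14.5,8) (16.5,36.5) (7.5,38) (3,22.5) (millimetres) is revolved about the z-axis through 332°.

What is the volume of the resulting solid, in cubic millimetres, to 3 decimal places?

Volume = 17615.983 mm³

Profile (r,z), 7 vertices: (2.5,15) (4.5,13) (12,9) (14.5,8) (16.5,36.5) (7.5,38) (3,22.5)
edge 0: (2.5,15)→(4.5,13)  cross = 2.5·13 − 4.5·15 = -35.0000; (r_i+r_j)·cross = 7·-35.0000 = -245.0000
edge 1: (4.5,13)→(12,9)  cross = 4.5·9 − 12·13 = -115.5000; (r_i+r_j)·cross = 16.5·-115.5000 = -1905.7500
edge 2: (12,9)→(14.5,8)  cross = 12·8 − 14.5·9 = -34.5000; (r_i+r_j)·cross = 26.5·-34.5000 = -914.2500
edge 3: (14.5,8)→(16.5,36.5)  cross = 14.5·36.5 − 16.5·8 = 397.2500; (r_i+r_j)·cross = 31·397.2500 = 12314.7500
edge 4: (16.5,36.5)→(7.5,38)  cross = 16.5·38 − 7.5·36.5 = 353.2500; (r_i+r_j)·cross = 24·353.2500 = 8478.0000
edge 5: (7.5,38)→(3,22.5)  cross = 7.5·22.5 − 3·38 = 54.7500; (r_i+r_j)·cross = 10.5·54.7500 = 574.8750
edge 6: (3,22.5)→(2.5,15)  cross = 3·15 − 2.5·22.5 = -11.2500; (r_i+r_j)·cross = 5.5·-11.2500 = -61.8750
Σcross = 609.0000 → A = |Σcross|/2 = 304.5000 mm²
Σ(r_i+r_j)·cross = 18240.7500 → first moment M = |Σ|/6 = 3040.1250
R_c = M/A = 3040.1250/304.5000 = 9.9840 mm
θ = 332° = 5.794493 rad
V = θ·R_c·A = 5.794493·9.9840·304.5000 = 17615.983 mm³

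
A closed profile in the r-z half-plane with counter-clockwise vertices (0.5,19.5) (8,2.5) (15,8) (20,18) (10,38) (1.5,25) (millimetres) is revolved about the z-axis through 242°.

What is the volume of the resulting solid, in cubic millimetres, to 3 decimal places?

Profile (r,z), 6 vertices: (0.5,19.5) (8,2.5) (15,8) (20,18) (10,38) (1.5,25)
edge 0: (0.5,19.5)→(8,2.5)  cross = 0.5·2.5 − 8·19.5 = -154.7500; (r_i+r_j)·cross = 8.5·-154.7500 = -1315.3750
edge 1: (8,2.5)→(15,8)  cross = 8·8 − 15·2.5 = 26.5000; (r_i+r_j)·cross = 23·26.5000 = 609.5000
edge 2: (15,8)→(20,18)  cross = 15·18 − 20·8 = 110.0000; (r_i+r_j)·cross = 35·110.0000 = 3850.0000
edge 3: (20,18)→(10,38)  cross = 20·38 − 10·18 = 580.0000; (r_i+r_j)·cross = 30·580.0000 = 17400.0000
edge 4: (10,38)→(1.5,25)  cross = 10·25 − 1.5·38 = 193.0000; (r_i+r_j)·cross = 11.5·193.0000 = 2219.5000
edge 5: (1.5,25)→(0.5,19.5)  cross = 1.5·19.5 − 0.5·25 = 16.7500; (r_i+r_j)·cross = 2·16.7500 = 33.5000
Σcross = 771.5000 → A = |Σcross|/2 = 385.7500 mm²
Σ(r_i+r_j)·cross = 22797.1250 → first moment M = |Σ|/6 = 3799.5208
R_c = M/A = 3799.5208/385.7500 = 9.8497 mm
θ = 242° = 4.223697 rad
V = θ·R_c·A = 4.223697·9.8497·385.7500 = 16048.024 mm³

Volume = 16048.024 mm³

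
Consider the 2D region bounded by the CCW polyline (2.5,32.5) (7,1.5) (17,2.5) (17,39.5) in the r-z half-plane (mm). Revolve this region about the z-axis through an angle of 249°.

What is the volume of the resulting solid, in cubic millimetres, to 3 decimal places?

Volume = 20220.246 mm³

Profile (r,z), 4 vertices: (2.5,32.5) (7,1.5) (17,2.5) (17,39.5)
edge 0: (2.5,32.5)→(7,1.5)  cross = 2.5·1.5 − 7·32.5 = -223.7500; (r_i+r_j)·cross = 9.5·-223.7500 = -2125.6250
edge 1: (7,1.5)→(17,2.5)  cross = 7·2.5 − 17·1.5 = -8.0000; (r_i+r_j)·cross = 24·-8.0000 = -192.0000
edge 2: (17,2.5)→(17,39.5)  cross = 17·39.5 − 17·2.5 = 629.0000; (r_i+r_j)·cross = 34·629.0000 = 21386.0000
edge 3: (17,39.5)→(2.5,32.5)  cross = 17·32.5 − 2.5·39.5 = 453.7500; (r_i+r_j)·cross = 19.5·453.7500 = 8848.1250
Σcross = 851.0000 → A = |Σcross|/2 = 425.5000 mm²
Σ(r_i+r_j)·cross = 27916.5000 → first moment M = |Σ|/6 = 4652.7500
R_c = M/A = 4652.7500/425.5000 = 10.9348 mm
θ = 249° = 4.345870 rad
V = θ·R_c·A = 4.345870·10.9348·425.5000 = 20220.246 mm³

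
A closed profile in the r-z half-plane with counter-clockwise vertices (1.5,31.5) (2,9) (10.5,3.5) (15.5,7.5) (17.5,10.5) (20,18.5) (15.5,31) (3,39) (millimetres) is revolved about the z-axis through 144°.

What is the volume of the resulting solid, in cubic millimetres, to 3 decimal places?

Profile (r,z), 8 vertices: (1.5,31.5) (2,9) (10.5,3.5) (15.5,7.5) (17.5,10.5) (20,18.5) (15.5,31) (3,39)
edge 0: (1.5,31.5)→(2,9)  cross = 1.5·9 − 2·31.5 = -49.5000; (r_i+r_j)·cross = 3.5·-49.5000 = -173.2500
edge 1: (2,9)→(10.5,3.5)  cross = 2·3.5 − 10.5·9 = -87.5000; (r_i+r_j)·cross = 12.5·-87.5000 = -1093.7500
edge 2: (10.5,3.5)→(15.5,7.5)  cross = 10.5·7.5 − 15.5·3.5 = 24.5000; (r_i+r_j)·cross = 26·24.5000 = 637.0000
edge 3: (15.5,7.5)→(17.5,10.5)  cross = 15.5·10.5 − 17.5·7.5 = 31.5000; (r_i+r_j)·cross = 33·31.5000 = 1039.5000
edge 4: (17.5,10.5)→(20,18.5)  cross = 17.5·18.5 − 20·10.5 = 113.7500; (r_i+r_j)·cross = 37.5·113.7500 = 4265.6250
edge 5: (20,18.5)→(15.5,31)  cross = 20·31 − 15.5·18.5 = 333.2500; (r_i+r_j)·cross = 35.5·333.2500 = 11830.3750
edge 6: (15.5,31)→(3,39)  cross = 15.5·39 − 3·31 = 511.5000; (r_i+r_j)·cross = 18.5·511.5000 = 9462.7500
edge 7: (3,39)→(1.5,31.5)  cross = 3·31.5 − 1.5·39 = 36.0000; (r_i+r_j)·cross = 4.5·36.0000 = 162.0000
Σcross = 913.5000 → A = |Σcross|/2 = 456.7500 mm²
Σ(r_i+r_j)·cross = 26130.2500 → first moment M = |Σ|/6 = 4355.0417
R_c = M/A = 4355.0417/456.7500 = 9.5348 mm
θ = 144° = 2.513274 rad
V = θ·R_c·A = 2.513274·9.5348·456.7500 = 10945.414 mm³

Volume = 10945.414 mm³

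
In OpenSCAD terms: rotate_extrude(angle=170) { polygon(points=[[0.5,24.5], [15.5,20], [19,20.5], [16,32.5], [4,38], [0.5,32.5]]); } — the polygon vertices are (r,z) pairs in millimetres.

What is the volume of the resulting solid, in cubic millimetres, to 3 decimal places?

Volume = 5995.624 mm³

Profile (r,z), 6 vertices: (0.5,24.5) (15.5,20) (19,20.5) (16,32.5) (4,38) (0.5,32.5)
edge 0: (0.5,24.5)→(15.5,20)  cross = 0.5·20 − 15.5·24.5 = -369.7500; (r_i+r_j)·cross = 16·-369.7500 = -5916.0000
edge 1: (15.5,20)→(19,20.5)  cross = 15.5·20.5 − 19·20 = -62.2500; (r_i+r_j)·cross = 34.5·-62.2500 = -2147.6250
edge 2: (19,20.5)→(16,32.5)  cross = 19·32.5 − 16·20.5 = 289.5000; (r_i+r_j)·cross = 35·289.5000 = 10132.5000
edge 3: (16,32.5)→(4,38)  cross = 16·38 − 4·32.5 = 478.0000; (r_i+r_j)·cross = 20·478.0000 = 9560.0000
edge 4: (4,38)→(0.5,32.5)  cross = 4·32.5 − 0.5·38 = 111.0000; (r_i+r_j)·cross = 4.5·111.0000 = 499.5000
edge 5: (0.5,32.5)→(0.5,24.5)  cross = 0.5·24.5 − 0.5·32.5 = -4.0000; (r_i+r_j)·cross = 1·-4.0000 = -4.0000
Σcross = 442.5000 → A = |Σcross|/2 = 221.2500 mm²
Σ(r_i+r_j)·cross = 12124.3750 → first moment M = |Σ|/6 = 2020.7292
R_c = M/A = 2020.7292/221.2500 = 9.1332 mm
θ = 170° = 2.967060 rad
V = θ·R_c·A = 2.967060·9.1332·221.2500 = 5995.624 mm³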